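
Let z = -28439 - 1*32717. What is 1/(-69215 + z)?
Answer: -1/130371 ≈ -7.6704e-6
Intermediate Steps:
z = -61156 (z = -28439 - 32717 = -61156)
1/(-69215 + z) = 1/(-69215 - 61156) = 1/(-130371) = -1/130371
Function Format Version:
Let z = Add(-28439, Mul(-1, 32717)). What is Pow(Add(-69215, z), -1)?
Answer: Rational(-1, 130371) ≈ -7.6704e-6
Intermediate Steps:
z = -61156 (z = Add(-28439, -32717) = -61156)
Pow(Add(-69215, z), -1) = Pow(Add(-69215, -61156), -1) = Pow(-130371, -1) = Rational(-1, 130371)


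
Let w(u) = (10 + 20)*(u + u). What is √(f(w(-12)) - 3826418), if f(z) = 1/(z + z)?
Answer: 17*I*√190658890/120 ≈ 1956.1*I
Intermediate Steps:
w(u) = 60*u (w(u) = 30*(2*u) = 60*u)
f(z) = 1/(2*z)
√(f(w(-12)) - 3826418) = √(1/(2*((60*(-12)))) - 3826418) = √((½)/(-720) - 3826418) = √((½)*(-1/720) - 3826418) = √(-1/1440 - 3826418) = √(-5510041921/1440) = 17*I*√190658890/120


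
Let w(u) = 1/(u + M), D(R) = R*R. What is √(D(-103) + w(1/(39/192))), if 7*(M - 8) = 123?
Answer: √3267847326/555 ≈ 103.00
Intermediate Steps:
M = 179/7 (M = 8 + (⅐)*123 = 8 + 123/7 = 179/7 ≈ 25.571)
D(R) = R²
w(u) = 1/(179/7 + u) (w(u) = 1/(u + 179/7) = 1/(179/7 + u))
√(D(-103) + w(1/(39/192))) = √((-103)² + 7/(179 + 7/((39/192)))) = √(10609 + 7/(179 + 7/((39*(1/192))))) = √(10609 + 7/(179 + 7/(13/64))) = √(10609 + 7/(179 + 7*(64/13))) = √(10609 + 7/(179 + 448/13)) = √(10609 + 7/(2775/13)) = √(10609 + 7*(13/2775)) = √(10609 + 91/2775) = √(29440066/2775) = √3267847326/555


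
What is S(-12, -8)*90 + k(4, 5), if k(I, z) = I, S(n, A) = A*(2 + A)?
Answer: 4324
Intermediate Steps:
S(-12, -8)*90 + k(4, 5) = -8*(2 - 8)*90 + 4 = -8*(-6)*90 + 4 = 48*90 + 4 = 4320 + 4 = 4324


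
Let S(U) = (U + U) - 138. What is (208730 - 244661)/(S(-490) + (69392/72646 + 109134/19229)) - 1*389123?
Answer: -14382299513338183/36963876640 ≈ -3.8909e+5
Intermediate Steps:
S(U) = -138 + 2*U (S(U) = 2*U - 138 = -138 + 2*U)
(208730 - 244661)/(S(-490) + (69392/72646 + 109134/19229)) - 1*389123 = (208730 - 244661)/((-138 + 2*(-490)) + (69392/72646 + 109134/19229)) - 1*389123 = -35931/((-138 - 980) + (69392*(1/72646) + 109134*(1/19229))) - 389123 = -35931/(-1118 + (34696/36323 + 109134/19229)) - 389123 = -35931/(-1118 + 661606238/99779281) - 389123 = -35931/(-110891629920/99779281) - 389123 = -35931*(-99779281/110891629920) - 389123 = 1195056448537/36963876640 - 389123 = -14382299513338183/36963876640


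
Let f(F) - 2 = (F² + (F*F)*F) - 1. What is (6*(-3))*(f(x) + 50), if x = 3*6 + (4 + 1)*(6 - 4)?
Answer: -410166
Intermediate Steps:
x = 28 (x = 18 + 5*2 = 18 + 10 = 28)
f(F) = 1 + F² + F³ (f(F) = 2 + ((F² + (F*F)*F) - 1) = 2 + ((F² + F²*F) - 1) = 2 + ((F² + F³) - 1) = 2 + (-1 + F² + F³) = 1 + F² + F³)
(6*(-3))*(f(x) + 50) = (6*(-3))*((1 + 28² + 28³) + 50) = -18*((1 + 784 + 21952) + 50) = -18*(22737 + 50) = -18*22787 = -410166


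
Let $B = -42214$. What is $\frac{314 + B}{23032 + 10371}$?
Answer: $- \frac{41900}{33403} \approx -1.2544$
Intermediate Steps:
$\frac{314 + B}{23032 + 10371} = \frac{314 - 42214}{23032 + 10371} = - \frac{41900}{33403}$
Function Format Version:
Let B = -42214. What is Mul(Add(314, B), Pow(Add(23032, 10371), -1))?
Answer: Rational(-41900, 33403) ≈ -1.2544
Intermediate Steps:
Mul(Add(314, B), Pow(Add(23032, 10371), -1)) = Mul(Add(314, -42214), Pow(Add(23032, 10371), -1)) = Mul(-41900, Pow(33403, -1)) = Mul(-41900, Rational(1, 33403)) = Rational(-41900, 33403)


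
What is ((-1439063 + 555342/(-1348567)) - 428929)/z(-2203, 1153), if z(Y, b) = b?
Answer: -2519112922806/1554897751 ≈ -1620.1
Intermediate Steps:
((-1439063 + 555342/(-1348567)) - 428929)/z(-2203, 1153) = ((-1439063 + 555342/(-1348567)) - 428929)/1153 = ((-1439063 + 555342*(-1/1348567)) - 428929)*(1/1153) = ((-1439063 - 555342/1348567) - 428929)*(1/1153) = (-1940673428063/1348567 - 428929)*(1/1153) = -2519112922806/1348567*1/1153 = -2519112922806/1554897751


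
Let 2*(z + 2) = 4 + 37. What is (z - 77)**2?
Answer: 13689/4 ≈ 3422.3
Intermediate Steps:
z = 37/2 (z = -2 + (4 + 37)/2 = -2 + (1/2)*41 = -2 + 41/2 = 37/2 ≈ 18.500)
(z - 77)**2 = (37/2 - 77)**2 = (-117/2)**2 = 13689/4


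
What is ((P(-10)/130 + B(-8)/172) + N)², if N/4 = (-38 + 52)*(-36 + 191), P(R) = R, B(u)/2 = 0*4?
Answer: 12732639921/169 ≈ 7.5341e+7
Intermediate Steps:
B(u) = 0 (B(u) = 2*(0*4) = 2*0 = 0)
N = 8680 (N = 4*((-38 + 52)*(-36 + 191)) = 4*(14*155) = 4*2170 = 8680)
((P(-10)/130 + B(-8)/172) + N)² = ((-10/130 + 0/172) + 8680)² = ((-10*1/130 + 0*(1/172)) + 8680)² = ((-1/13 + 0) + 8680)² = (-1/13 + 8680)² = (112839/13)² = 12732639921/169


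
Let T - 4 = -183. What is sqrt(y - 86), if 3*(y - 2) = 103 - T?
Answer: sqrt(10) ≈ 3.1623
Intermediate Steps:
T = -179 (T = 4 - 183 = -179)
y = 96 (y = 2 + (103 - 1*(-179))/3 = 2 + (103 + 179)/3 = 2 + (1/3)*282 = 2 + 94 = 96)
sqrt(y - 86) = sqrt(96 - 86) = sqrt(10)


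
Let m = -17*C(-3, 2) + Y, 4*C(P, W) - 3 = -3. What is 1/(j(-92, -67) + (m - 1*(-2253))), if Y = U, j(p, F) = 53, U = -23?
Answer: 1/2283 ≈ 0.00043802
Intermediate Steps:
C(P, W) = 0 (C(P, W) = ¾ + (¼)*(-3) = ¾ - ¾ = 0)
Y = -23
m = -23 (m = -17*0 - 23 = 0 - 23 = -23)
1/(j(-92, -67) + (m - 1*(-2253))) = 1/(53 + (-23 - 1*(-2253))) = 1/(53 + (-23 + 2253)) = 1/(53 + 2230) = 1/2283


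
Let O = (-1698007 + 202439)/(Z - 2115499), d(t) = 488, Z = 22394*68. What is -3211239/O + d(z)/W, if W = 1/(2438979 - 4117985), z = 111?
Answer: -1227304334793077/1495568 ≈ -8.2063e+8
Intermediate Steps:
Z = 1522792
W = -1/1679006 (W = 1/(-1679006) = -1/1679006 ≈ -5.9559e-7)
O = 1495568/592707 (O = (-1698007 + 202439)/(1522792 - 2115499) = -1495568/(-592707) = -1495568*(-1/592707) = 1495568/592707 ≈ 2.5233)
-3211239/O + d(z)/W = -3211239/1495568/592707 + 488/(-1/1679006) = -3211239*592707/1495568 + 488*(-1679006) = -1903323833973/1495568 - 819354928 = -1227304334793077/1495568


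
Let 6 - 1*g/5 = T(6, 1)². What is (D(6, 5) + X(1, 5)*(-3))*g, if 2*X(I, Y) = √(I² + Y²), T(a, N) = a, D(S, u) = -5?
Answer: 750 + 225*√26 ≈ 1897.3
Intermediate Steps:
X(I, Y) = √(I² + Y²)/2
g = -150 (g = 30 - 5*6² = 30 - 5*36 = 30 - 180 = -150)
(D(6, 5) + X(1, 5)*(-3))*g = (-5 + (√(1² + 5²)/2)*(-3))*(-150) = (-5 + (√(1 + 25)/2)*(-3))*(-150) = (-5 + (√26/2)*(-3))*(-150) = (-5 - 3*√26/2)*(-150) = 750 + 225*√26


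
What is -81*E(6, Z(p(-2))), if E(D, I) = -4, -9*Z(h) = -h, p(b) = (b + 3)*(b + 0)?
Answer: 324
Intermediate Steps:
p(b) = b*(3 + b) (p(b) = (3 + b)*b = b*(3 + b))
Z(h) = h/9 (Z(h) = -(-1)*h/9 = h/9)
-81*E(6, Z(p(-2))) = -81*(-4) = 324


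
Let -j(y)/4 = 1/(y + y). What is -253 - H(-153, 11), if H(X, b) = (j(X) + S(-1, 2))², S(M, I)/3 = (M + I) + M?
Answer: -5922481/23409 ≈ -253.00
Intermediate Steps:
j(y) = -2/y (j(y) = -4/(y + y) = -4*1/(2*y) = -2/y)
S(M, I) = 3*I + 6*M (S(M, I) = 3*((M + I) + M) = 3*((I + M) + M) = 3*(I + 2*M) = 3*I + 6*M)
H(X, b) = 4/X² (H(X, b) = (-2/X + (3*2 + 6*(-1)))² = (-2/X + (6 - 6))² = (-2/X + 0)² = (-2/X)² = 4/X²)
-253 - H(-153, 11) = -253 - 4/(-153)² = -253 - 4/23409 = -5922481/23409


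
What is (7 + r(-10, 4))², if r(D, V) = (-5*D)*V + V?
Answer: 44521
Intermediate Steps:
r(D, V) = V - 5*D*V (r(D, V) = -5*D*V + V = V - 5*D*V)
(7 + r(-10, 4))² = (7 + 4*(1 - 5*(-10)))² = (7 + 4*(1 + 50))² = (7 + 4*51)² = (7 + 204)² = 211² = 44521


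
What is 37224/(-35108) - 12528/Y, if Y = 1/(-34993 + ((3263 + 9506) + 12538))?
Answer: 1065055658310/8777 ≈ 1.2135e+8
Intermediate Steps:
Y = -1/9686 (Y = 1/(-34993 + (12769 + 12538)) = 1/(-34993 + 25307) = 1/(-9686) = -1/9686 ≈ -0.00010324)
37224/(-35108) - 12528/Y = 37224/(-35108) - 12528/(-1/9686) = 37224*(-1/35108) - 12528*(-9686) = -9306/8777 + 121346208 = 1065055658310/8777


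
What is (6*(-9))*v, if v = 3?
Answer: -162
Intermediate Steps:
(6*(-9))*v = (6*(-9))*3 = -54*3 = -162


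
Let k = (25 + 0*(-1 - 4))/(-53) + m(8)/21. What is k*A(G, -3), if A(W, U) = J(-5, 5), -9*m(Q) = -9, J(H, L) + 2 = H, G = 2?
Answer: 472/159 ≈ 2.9686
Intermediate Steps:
J(H, L) = -2 + H
m(Q) = 1 (m(Q) = -1/9*(-9) = 1)
A(W, U) = -7 (A(W, U) = -2 - 5 = -7)
k = -472/1113 (k = (25 + 0*(-1 - 4))/(-53) + 1/21 = (25 + 0*(-5))*(-1/53) + 1*(1/21) = (25 + 0)*(-1/53) + 1/21 = 25*(-1/53) + 1/21 = -25/53 + 1/21 = -472/1113 ≈ -0.42408)
k*A(G, -3) = -472/1113*(-7) = 472/159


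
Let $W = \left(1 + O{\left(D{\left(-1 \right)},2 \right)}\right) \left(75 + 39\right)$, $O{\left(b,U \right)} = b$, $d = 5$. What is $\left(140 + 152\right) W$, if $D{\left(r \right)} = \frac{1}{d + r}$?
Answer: $41610$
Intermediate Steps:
$D{\left(r \right)} = \frac{1}{5 + r}$
$W = \frac{285}{2}$ ($W = \left(1 + \frac{1}{5 - 1}\right) \left(75 + 39\right) = \left(1 + \frac{1}{4}\right) 114 = \frac{5}{4} \cdot 114 = \frac{285}{2} \approx 142.5$)
$\left(140 + 152\right) W = \left(140 + 152\right) \frac{285}{2} = 292 \cdot \frac{285}{2} = 41610$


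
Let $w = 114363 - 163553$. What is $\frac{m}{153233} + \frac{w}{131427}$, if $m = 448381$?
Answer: $\frac{51391838417}{20138953491} \approx 2.5519$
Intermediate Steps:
$w = -49190$ ($w = 114363 - 163553 = -49190$)
$\frac{m}{153233} + \frac{w}{131427} = \frac{448381}{153233} - \frac{49190}{131427} = \frac{51391838417}{20138953491}$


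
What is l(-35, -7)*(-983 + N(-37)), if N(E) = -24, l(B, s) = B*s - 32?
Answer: -214491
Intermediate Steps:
l(B, s) = -32 + B*s
l(-35, -7)*(-983 + N(-37)) = (-32 - 35*(-7))*(-983 - 24) = (-32 + 245)*(-1007) = 213*(-1007) = -214491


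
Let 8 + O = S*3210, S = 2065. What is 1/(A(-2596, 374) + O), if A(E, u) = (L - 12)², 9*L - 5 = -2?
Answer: 9/59659003 ≈ 1.5086e-7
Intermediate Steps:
L = ⅓ (L = 5/9 + (⅑)*(-2) = 5/9 - 2/9 = ⅓ ≈ 0.33333)
A(E, u) = 1225/9 (A(E, u) = (⅓ - 12)² = (-35/3)² = 1225/9)
O = 6628642 (O = -8 + 2065*3210 = -8 + 6628650 = 6628642)
1/(A(-2596, 374) + O) = 1/(1225/9 + 6628642) = 1/(59659003/9) = 9/59659003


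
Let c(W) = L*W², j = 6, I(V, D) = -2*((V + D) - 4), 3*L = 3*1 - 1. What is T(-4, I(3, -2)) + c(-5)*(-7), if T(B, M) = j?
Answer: -332/3 ≈ -110.67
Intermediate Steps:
L = ⅔ (L = (3*1 - 1)/3 = (3 - 1)/3 = (⅓)*2 = ⅔ ≈ 0.66667)
I(V, D) = 8 - 2*D - 2*V (I(V, D) = -2*((D + V) - 4) = -2*(-4 + D + V) = 8 - 2*D - 2*V)
c(W) = 2*W²/3
T(B, M) = 6
T(-4, I(3, -2)) + c(-5)*(-7) = 6 + ((⅔)*(-5)²)*(-7) = 6 + ((⅔)*25)*(-7) = 6 + (50/3)*(-7) = 6 - 350/3 = -332/3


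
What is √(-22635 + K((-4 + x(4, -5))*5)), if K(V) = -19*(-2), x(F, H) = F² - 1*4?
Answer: I*√22597 ≈ 150.32*I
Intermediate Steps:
x(F, H) = -4 + F² (x(F, H) = F² - 4 = -4 + F²)
K(V) = 38
√(-22635 + K((-4 + x(4, -5))*5)) = √(-22635 + 38) = √(-22597) = I*√22597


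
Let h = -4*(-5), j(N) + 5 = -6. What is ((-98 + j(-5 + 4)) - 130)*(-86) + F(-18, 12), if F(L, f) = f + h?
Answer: 20586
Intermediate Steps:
j(N) = -11 (j(N) = -5 - 6 = -11)
h = 20
F(L, f) = 20 + f (F(L, f) = f + 20 = 20 + f)
((-98 + j(-5 + 4)) - 130)*(-86) + F(-18, 12) = ((-98 - 11) - 130)*(-86) + (20 + 12) = (-109 - 130)*(-86) + 32 = -239*(-86) + 32 = 20554 + 32 = 20586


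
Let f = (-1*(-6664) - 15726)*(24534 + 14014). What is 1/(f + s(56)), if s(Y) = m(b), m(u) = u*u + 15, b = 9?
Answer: -1/349321880 ≈ -2.8627e-9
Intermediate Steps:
m(u) = 15 + u² (m(u) = u² + 15 = 15 + u²)
f = -349321976 (f = (6664 - 15726)*38548 = -9062*38548 = -349321976)
s(Y) = 96 (s(Y) = 15 + 9² = 15 + 81 = 96)
1/(f + s(56)) = 1/(-349321976 + 96) = 1/(-349321880) = -1/349321880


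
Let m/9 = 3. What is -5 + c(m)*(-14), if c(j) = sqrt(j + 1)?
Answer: -5 - 28*sqrt(7) ≈ -79.081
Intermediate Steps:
m = 27 (m = 9*3 = 27)
c(j) = sqrt(1 + j)
-5 + c(m)*(-14) = -5 + sqrt(1 + 27)*(-14) = -5 + sqrt(28)*(-14) = -5 + (2*sqrt(7))*(-14) = -5 - 28*sqrt(7)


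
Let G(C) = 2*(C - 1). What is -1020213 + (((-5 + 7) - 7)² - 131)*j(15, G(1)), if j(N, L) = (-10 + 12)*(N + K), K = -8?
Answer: -1021697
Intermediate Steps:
G(C) = -2 + 2*C (G(C) = 2*(-1 + C) = -2 + 2*C)
j(N, L) = -16 + 2*N (j(N, L) = (-10 + 12)*(N - 8) = 2*(-8 + N) = -16 + 2*N)
-1020213 + (((-5 + 7) - 7)² - 131)*j(15, G(1)) = -1020213 + (((-5 + 7) - 7)² - 131)*(-16 + 2*15) = -1020213 + ((2 - 7)² - 131)*(-16 + 30) = -1020213 + ((-5)² - 131)*14 = -1020213 + (25 - 131)*14 = -1020213 - 106*14 = -1020213 - 1484 = -1021697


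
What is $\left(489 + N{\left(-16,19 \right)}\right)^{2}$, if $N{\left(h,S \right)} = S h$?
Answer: $34225$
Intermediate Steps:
$\left(489 + N{\left(-16,19 \right)}\right)^{2} = \left(489 + 19 \left(-16\right)\right)^{2} = \left(489 - 304\right)^{2} = 185^{2} = 34225$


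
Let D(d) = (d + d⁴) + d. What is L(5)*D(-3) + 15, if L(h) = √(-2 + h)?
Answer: 15 + 75*√3 ≈ 144.90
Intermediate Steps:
D(d) = d⁴ + 2*d
L(5)*D(-3) + 15 = √(-2 + 5)*(-3*(2 + (-3)³)) + 15 = √3*(-3*(2 - 27)) + 15 = √3*(-3*(-25)) + 15 = √3*75 + 15 = 75*√3 + 15 = 15 + 75*√3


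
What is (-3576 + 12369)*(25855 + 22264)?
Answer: 423110367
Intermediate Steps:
(-3576 + 12369)*(25855 + 22264) = 8793*48119 = 423110367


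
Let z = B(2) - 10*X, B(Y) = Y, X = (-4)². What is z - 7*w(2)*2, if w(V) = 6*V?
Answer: -326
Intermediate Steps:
X = 16
z = -158 (z = 2 - 10*16 = 2 - 160 = -158)
z - 7*w(2)*2 = -158 - 7*(6*2)*2 = -158 - 7*12*2 = -158 - 84*2 = -158 - 1*168 = -158 - 168 = -326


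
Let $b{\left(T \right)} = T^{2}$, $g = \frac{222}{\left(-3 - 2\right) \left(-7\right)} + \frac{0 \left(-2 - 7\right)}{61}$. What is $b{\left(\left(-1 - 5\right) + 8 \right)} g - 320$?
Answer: $- \frac{10312}{35} \approx -294.63$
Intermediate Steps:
$g = \frac{222}{35}$ ($g = \frac{222}{\left(-5\right) \left(-7\right)} + 0 \left(-9\right) \frac{1}{61} = \frac{222}{35} + 0 \cdot \frac{1}{61} = 222 \cdot \frac{1}{35} + 0 = \frac{222}{35} + 0 = \frac{222}{35} \approx 6.3429$)
$b{\left(\left(-1 - 5\right) + 8 \right)} g - 320 = \left(\left(-1 - 5\right) + 8\right)^{2} \cdot \frac{222}{35} - 320 = \left(-6 + 8\right)^{2} \cdot \frac{222}{35} - 320 = 2^{2} \cdot \frac{222}{35} - 320 = 4 \cdot \frac{222}{35} - 320 = \frac{888}{35} - 320 = - \frac{10312}{35}$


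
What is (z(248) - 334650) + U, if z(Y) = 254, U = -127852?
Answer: -462248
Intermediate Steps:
(z(248) - 334650) + U = (254 - 334650) - 127852 = -334396 - 127852 = -462248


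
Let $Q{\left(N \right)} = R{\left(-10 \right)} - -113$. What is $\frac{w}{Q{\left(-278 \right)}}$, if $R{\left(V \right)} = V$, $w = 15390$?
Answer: $\frac{15390}{103} \approx 149.42$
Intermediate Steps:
$Q{\left(N \right)} = 103$ ($Q{\left(N \right)} = -10 - -113 = -10 + 113 = 103$)
$\frac{w}{Q{\left(-278 \right)}} = \frac{15390}{103}$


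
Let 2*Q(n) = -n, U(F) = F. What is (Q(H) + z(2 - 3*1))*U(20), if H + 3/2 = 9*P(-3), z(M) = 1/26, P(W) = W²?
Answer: -10325/13 ≈ -794.23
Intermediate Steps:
z(M) = 1/26
H = 159/2 (H = -3/2 + 9*(-3)² = -3/2 + 9*9 = -3/2 + 81 = 159/2 ≈ 79.500)
Q(n) = -n/2 (Q(n) = (-n)/2 = -n/2)
(Q(H) + z(2 - 3*1))*U(20) = (-½*159/2 + 1/26)*20 = (-159/4 + 1/26)*20 = -2065/52*20 = -10325/13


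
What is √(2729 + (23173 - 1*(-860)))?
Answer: √26762 ≈ 163.59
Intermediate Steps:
√(2729 + (23173 - 1*(-860))) = √(2729 + (23173 + 860)) = √(2729 + 24033) = √26762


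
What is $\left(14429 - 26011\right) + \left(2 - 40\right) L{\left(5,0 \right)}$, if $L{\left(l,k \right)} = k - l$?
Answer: $-11392$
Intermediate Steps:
$\left(14429 - 26011\right) + \left(2 - 40\right) L{\left(5,0 \right)} = \left(14429 - 26011\right) + \left(2 - 40\right) \left(0 - 5\right) = -11582 - 38 \left(0 - 5\right) = -11582 - -190 = -11582 + 190 = -11392$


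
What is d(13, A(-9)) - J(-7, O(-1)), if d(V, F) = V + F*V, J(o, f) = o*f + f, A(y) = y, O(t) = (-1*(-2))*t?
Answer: -116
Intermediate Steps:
O(t) = 2*t
J(o, f) = f + f*o (J(o, f) = f*o + f = f + f*o)
d(13, A(-9)) - J(-7, O(-1)) = 13*(1 - 9) - 2*(-1)*(1 - 7) = 13*(-8) - (-2)*(-6) = -104 - 1*12 = -104 - 12 = -116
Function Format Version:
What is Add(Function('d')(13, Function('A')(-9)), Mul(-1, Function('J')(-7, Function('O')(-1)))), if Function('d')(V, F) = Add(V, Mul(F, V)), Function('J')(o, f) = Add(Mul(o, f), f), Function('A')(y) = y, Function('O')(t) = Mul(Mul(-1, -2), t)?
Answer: -116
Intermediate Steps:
Function('O')(t) = Mul(2, t)
Function('J')(o, f) = Add(f, Mul(f, o)) (Function('J')(o, f) = Add(Mul(f, o), f) = Add(f, Mul(f, o)))
Add(Function('d')(13, Function('A')(-9)), Mul(-1, Function('J')(-7, Function('O')(-1)))) = Add(Mul(13, Add(1, -9)), Mul(-1, Mul(Mul(2, -1), Add(1, -7)))) = Add(Mul(13, -8), Mul(-1, Mul(-2, -6))) = Add(-104, Mul(-1, 12)) = Add(-104, -12) = -116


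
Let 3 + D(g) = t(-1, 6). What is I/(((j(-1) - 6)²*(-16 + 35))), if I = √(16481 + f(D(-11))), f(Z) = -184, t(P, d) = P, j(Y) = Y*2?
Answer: √16297/1216 ≈ 0.10498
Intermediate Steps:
j(Y) = 2*Y
D(g) = -4 (D(g) = -3 - 1 = -4)
I = √16297 (I = √(16481 - 184) = √16297 ≈ 127.66)
I/(((j(-1) - 6)²*(-16 + 35))) = √16297/(((2*(-1) - 6)²*(-16 + 35))) = √16297/(((-2 - 6)²*19)) = √16297/(((-8)²*19)) = √16297/((64*19)) = √16297/1216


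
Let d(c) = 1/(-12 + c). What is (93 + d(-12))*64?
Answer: 17848/3 ≈ 5949.3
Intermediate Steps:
(93 + d(-12))*64 = (93 + 1/(-12 - 12))*64 = (93 + 1/(-24))*64 = (93 - 1/24)*64 = (2231/24)*64 = 17848/3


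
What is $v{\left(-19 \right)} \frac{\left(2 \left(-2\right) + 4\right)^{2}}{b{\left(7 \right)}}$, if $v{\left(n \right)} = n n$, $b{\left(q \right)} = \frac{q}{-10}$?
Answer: $0$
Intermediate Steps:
$b{\left(q \right)} = - \frac{q}{10}$ ($b{\left(q \right)} = q \left(- \frac{1}{10}\right) = - \frac{q}{10}$)
$v{\left(n \right)} = n^{2}$
$v{\left(-19 \right)} \frac{\left(2 \left(-2\right) + 4\right)^{2}}{b{\left(7 \right)}} = \left(-19\right)^{2} \frac{\left(2 \left(-2\right) + 4\right)^{2}}{\left(- \frac{1}{10}\right) 7} = 361 \frac{\left(-4 + 4\right)^{2}}{- \frac{7}{10}} = 361 \cdot 0^{2} \left(- \frac{10}{7}\right) = 361 \cdot 0 \left(- \frac{10}{7}\right) = 361 \cdot 0 = 0$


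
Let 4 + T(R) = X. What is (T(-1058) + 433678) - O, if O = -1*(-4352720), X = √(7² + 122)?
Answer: -3919046 + 3*√19 ≈ -3.9190e+6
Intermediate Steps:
X = 3*√19 (X = √(49 + 122) = √171 = 3*√19 ≈ 13.077)
T(R) = -4 + 3*√19
O = 4352720
(T(-1058) + 433678) - O = ((-4 + 3*√19) + 433678) - 1*4352720 = (433674 + 3*√19) - 4352720 = -3919046 + 3*√19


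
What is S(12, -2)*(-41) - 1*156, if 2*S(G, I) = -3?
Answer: -189/2 ≈ -94.500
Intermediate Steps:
S(G, I) = -3/2 (S(G, I) = (1/2)*(-3) = -3/2)
S(12, -2)*(-41) - 1*156 = -3/2*(-41) - 1*156 = 123/2 - 156 = -189/2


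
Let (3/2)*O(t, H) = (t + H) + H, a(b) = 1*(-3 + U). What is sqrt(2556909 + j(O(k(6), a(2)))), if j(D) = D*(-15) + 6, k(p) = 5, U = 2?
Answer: sqrt(2556885) ≈ 1599.0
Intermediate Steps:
a(b) = -1 (a(b) = 1*(-3 + 2) = 1*(-1) = -1)
O(t, H) = 2*t/3 + 4*H/3 (O(t, H) = 2*((t + H) + H)/3 = 2*((H + t) + H)/3 = 2*(t + 2*H)/3 = 2*t/3 + 4*H/3)
j(D) = 6 - 15*D (j(D) = -15*D + 6 = 6 - 15*D)
sqrt(2556909 + j(O(k(6), a(2)))) = sqrt(2556909 + (6 - 15*((2/3)*5 + (4/3)*(-1)))) = sqrt(2556909 + (6 - 15*(10/3 - 4/3))) = sqrt(2556909 + (6 - 15*2)) = sqrt(2556909 + (6 - 30)) = sqrt(2556909 - 24) = sqrt(2556885)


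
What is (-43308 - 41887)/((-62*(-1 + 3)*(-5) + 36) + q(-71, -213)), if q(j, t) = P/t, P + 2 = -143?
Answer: -18146535/139873 ≈ -129.74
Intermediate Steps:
P = -145 (P = -2 - 143 = -145)
q(j, t) = -145/t
(-43308 - 41887)/((-62*(-1 + 3)*(-5) + 36) + q(-71, -213)) = (-43308 - 41887)/((-62*(-1 + 3)*(-5) + 36) - 145/(-213)) = -85195/((-124*(-5) + 36) - 145*(-1/213)) = -85195/((-62*(-10) + 36) + 145/213) = -85195/((620 + 36) + 145/213) = -85195/(656 + 145/213) = -85195/139873/213 = -85195*213/139873 = -18146535/139873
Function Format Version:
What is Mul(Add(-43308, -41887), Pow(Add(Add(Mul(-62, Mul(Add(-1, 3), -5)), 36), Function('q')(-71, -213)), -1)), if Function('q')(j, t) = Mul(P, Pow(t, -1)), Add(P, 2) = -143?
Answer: Rational(-18146535, 139873) ≈ -129.74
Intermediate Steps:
P = -145 (P = Add(-2, -143) = -145)
Function('q')(j, t) = Mul(-145, Pow(t, -1))
Mul(Add(-43308, -41887), Pow(Add(Add(Mul(-62, Mul(Add(-1, 3), -5)), 36), Function('q')(-71, -213)), -1)) = Mul(Add(-43308, -41887), Pow(Add(Add(Mul(-62, Mul(Add(-1, 3), -5)), 36), Mul(-145, Pow(-213, -1))), -1)) = Mul(-85195, Pow(Add(Add(Mul(-62, Mul(2, -5)), 36), Mul(-145, Rational(-1, 213))), -1)) = Mul(-85195, Pow(Add(Add(Mul(-62, -10), 36), Rational(145, 213)), -1)) = Mul(-85195, Pow(Add(Add(620, 36), Rational(145, 213)), -1)) = Mul(-85195, Pow(Add(656, Rational(145, 213)), -1)) = Mul(-85195, Pow(Rational(139873, 213), -1)) = Mul(-85195, Rational(213, 139873)) = Rational(-18146535, 139873)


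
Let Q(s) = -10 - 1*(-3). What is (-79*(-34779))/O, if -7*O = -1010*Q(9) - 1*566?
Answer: -6410929/2168 ≈ -2957.1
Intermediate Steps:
Q(s) = -7 (Q(s) = -10 + 3 = -7)
O = -6504/7 (O = -(-1010*(-7) - 1*566)/7 = -(7070 - 566)/7 = -⅐*6504 = -6504/7 ≈ -929.14)
(-79*(-34779))/O = (-79*(-34779))/(-6504/7) = 2747541*(-7/6504) = -6410929/2168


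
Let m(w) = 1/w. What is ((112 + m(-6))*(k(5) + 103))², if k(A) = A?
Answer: 145878084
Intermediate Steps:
m(w) = 1/w
((112 + m(-6))*(k(5) + 103))² = ((112 + 1/(-6))*(5 + 103))² = ((112 - ⅙)*108)² = ((671/6)*108)² = 12078² = 145878084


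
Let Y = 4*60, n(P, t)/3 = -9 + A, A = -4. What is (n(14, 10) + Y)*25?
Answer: 5025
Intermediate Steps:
n(P, t) = -39 (n(P, t) = 3*(-9 - 4) = 3*(-13) = -39)
Y = 240
(n(14, 10) + Y)*25 = (-39 + 240)*25 = 201*25 = 5025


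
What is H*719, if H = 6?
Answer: 4314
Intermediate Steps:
H*719 = 6*719 = 4314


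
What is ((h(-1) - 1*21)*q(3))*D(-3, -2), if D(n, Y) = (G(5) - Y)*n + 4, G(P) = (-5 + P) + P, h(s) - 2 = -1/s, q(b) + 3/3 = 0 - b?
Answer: -1224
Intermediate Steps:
q(b) = -1 - b (q(b) = -1 + (0 - b) = -1 - b)
h(s) = 2 - 1/s
G(P) = -5 + 2*P
D(n, Y) = 4 + n*(5 - Y) (D(n, Y) = ((-5 + 2*5) - Y)*n + 4 = ((-5 + 10) - Y)*n + 4 = (5 - Y)*n + 4 = n*(5 - Y) + 4 = 4 + n*(5 - Y))
((h(-1) - 1*21)*q(3))*D(-3, -2) = (((2 - 1/(-1)) - 1*21)*(-1 - 1*3))*(4 + 5*(-3) - 1*(-2)*(-3)) = (((2 - 1*(-1)) - 21)*(-1 - 3))*(4 - 15 - 6) = (((2 + 1) - 21)*(-4))*(-17) = ((3 - 21)*(-4))*(-17) = -18*(-4)*(-17) = 72*(-17) = -1224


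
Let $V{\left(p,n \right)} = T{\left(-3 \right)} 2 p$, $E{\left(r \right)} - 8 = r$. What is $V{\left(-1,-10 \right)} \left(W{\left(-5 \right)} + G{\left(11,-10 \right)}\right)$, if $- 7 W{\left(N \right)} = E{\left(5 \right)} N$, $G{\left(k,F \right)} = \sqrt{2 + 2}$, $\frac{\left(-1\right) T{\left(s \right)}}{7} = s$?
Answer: $-474$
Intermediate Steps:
$T{\left(s \right)} = - 7 s$
$G{\left(k,F \right)} = 2$ ($G{\left(k,F \right)} = \sqrt{4} = 2$)
$E{\left(r \right)} = 8 + r$
$W{\left(N \right)} = - \frac{13 N}{7}$ ($W{\left(N \right)} = - \frac{\left(8 + 5\right) N}{7} = - \frac{13 N}{7}$)
$V{\left(p,n \right)} = 42 p$ ($V{\left(p,n \right)} = \left(-7\right) \left(-3\right) 2 p = 21 \cdot 2 p = 42 p$)
$V{\left(-1,-10 \right)} \left(W{\left(-5 \right)} + G{\left(11,-10 \right)}\right) = 42 \left(-1\right) \left(\left(- \frac{13}{7}\right) \left(-5\right) + 2\right) = - 42 \left(\frac{65}{7} + 2\right) = \left(-42\right) \frac{79}{7} = -474$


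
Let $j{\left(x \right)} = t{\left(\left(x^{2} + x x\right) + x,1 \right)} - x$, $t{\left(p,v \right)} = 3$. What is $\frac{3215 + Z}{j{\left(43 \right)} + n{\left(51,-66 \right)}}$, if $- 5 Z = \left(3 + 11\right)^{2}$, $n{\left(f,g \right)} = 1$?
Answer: $- \frac{5293}{65} \approx -81.431$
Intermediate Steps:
$Z = - \frac{196}{5}$ ($Z = - \frac{\left(3 + 11\right)^{2}}{5} = - \frac{14^{2}}{5} = \left(- \frac{1}{5}\right) 196 = - \frac{196}{5} \approx -39.2$)
$j{\left(x \right)} = 3 - x$
$\frac{3215 + Z}{j{\left(43 \right)} + n{\left(51,-66 \right)}} = \frac{3215 - \frac{196}{5}}{\left(3 - 43\right) + 1} = \frac{15879}{5 \left(\left(3 - 43\right) + 1\right)} = \frac{15879}{5 \left(-40 + 1\right)} = \frac{15879}{5 \left(-39\right)} = \frac{15879}{5} \left(- \frac{1}{39}\right) = - \frac{5293}{65}$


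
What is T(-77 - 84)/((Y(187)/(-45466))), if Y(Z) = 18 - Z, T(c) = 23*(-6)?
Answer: -6274308/169 ≈ -37126.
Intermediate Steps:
T(c) = -138
T(-77 - 84)/((Y(187)/(-45466))) = -138*(-45466/(18 - 1*187)) = -138*(-45466/(18 - 187)) = -138/((-169*(-1/45466))) = -138/169/45466 = -138*45466/169 = -6274308/169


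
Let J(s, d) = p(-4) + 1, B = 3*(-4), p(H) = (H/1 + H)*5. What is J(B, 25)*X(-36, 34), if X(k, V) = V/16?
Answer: -663/8 ≈ -82.875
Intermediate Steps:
X(k, V) = V/16 (X(k, V) = V*(1/16) = V/16)
p(H) = 10*H (p(H) = (H*1 + H)*5 = (H + H)*5 = (2*H)*5 = 10*H)
B = -12
J(s, d) = -39 (J(s, d) = 10*(-4) + 1 = -40 + 1 = -39)
J(B, 25)*X(-36, 34) = -39*34/16 = -39*17/8 = -663/8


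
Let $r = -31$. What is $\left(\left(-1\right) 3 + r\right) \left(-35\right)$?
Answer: $1190$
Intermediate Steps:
$\left(\left(-1\right) 3 + r\right) \left(-35\right) = \left(\left(-1\right) 3 - 31\right) \left(-35\right) = \left(-3 - 31\right) \left(-35\right) = \left(-34\right) \left(-35\right) = 1190$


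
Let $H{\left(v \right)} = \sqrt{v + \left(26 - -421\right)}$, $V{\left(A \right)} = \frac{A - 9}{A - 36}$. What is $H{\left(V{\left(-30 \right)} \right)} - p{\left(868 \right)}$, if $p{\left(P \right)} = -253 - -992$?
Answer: $-739 + \frac{\sqrt{216634}}{22} \approx -717.84$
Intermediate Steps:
$V{\left(A \right)} = \frac{-9 + A}{-36 + A}$
$p{\left(P \right)} = 739$ ($p{\left(P \right)} = -253 + 992 = 739$)
$H{\left(v \right)} = \sqrt{447 + v}$ ($H{\left(v \right)} = \sqrt{v + \left(26 + 421\right)} = \sqrt{v + 447} = \sqrt{447 + v}$)
$H{\left(V{\left(-30 \right)} \right)} - p{\left(868 \right)} = \sqrt{447 + \frac{-9 - 30}{-36 - 30}} - 739 = \sqrt{447 + \frac{1}{-66} \left(-39\right)} - 739 = \sqrt{447 - - \frac{13}{22}} - 739 = \sqrt{447 + \frac{13}{22}} - 739 = \sqrt{\frac{9847}{22}} - 739 = \frac{\sqrt{216634}}{22} - 739 = -739 + \frac{\sqrt{216634}}{22}$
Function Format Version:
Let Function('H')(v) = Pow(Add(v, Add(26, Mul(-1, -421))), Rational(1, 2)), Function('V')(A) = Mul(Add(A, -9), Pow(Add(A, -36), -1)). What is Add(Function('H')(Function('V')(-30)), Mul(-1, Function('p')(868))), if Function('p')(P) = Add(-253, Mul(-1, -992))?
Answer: Add(-739, Mul(Rational(1, 22), Pow(216634, Rational(1, 2)))) ≈ -717.84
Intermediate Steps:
Function('V')(A) = Mul(Pow(Add(-36, A), -1), Add(-9, A)) (Function('V')(A) = Mul(Add(-9, A), Pow(Add(-36, A), -1)) = Mul(Pow(Add(-36, A), -1), Add(-9, A)))
Function('p')(P) = 739 (Function('p')(P) = Add(-253, 992) = 739)
Function('H')(v) = Pow(Add(447, v), Rational(1, 2)) (Function('H')(v) = Pow(Add(v, Add(26, 421)), Rational(1, 2)) = Pow(Add(v, 447), Rational(1, 2)) = Pow(Add(447, v), Rational(1, 2)))
Add(Function('H')(Function('V')(-30)), Mul(-1, Function('p')(868))) = Add(Pow(Add(447, Mul(Pow(Add(-36, -30), -1), Add(-9, -30))), Rational(1, 2)), Mul(-1, 739)) = Add(Pow(Add(447, Mul(Pow(-66, -1), -39)), Rational(1, 2)), -739) = Add(Pow(Add(447, Mul(Rational(-1, 66), -39)), Rational(1, 2)), -739) = Add(Pow(Add(447, Rational(13, 22)), Rational(1, 2)), -739) = Add(Pow(Rational(9847, 22), Rational(1, 2)), -739) = Add(Mul(Rational(1, 22), Pow(216634, Rational(1, 2))), -739) = Add(-739, Mul(Rational(1, 22), Pow(216634, Rational(1, 2))))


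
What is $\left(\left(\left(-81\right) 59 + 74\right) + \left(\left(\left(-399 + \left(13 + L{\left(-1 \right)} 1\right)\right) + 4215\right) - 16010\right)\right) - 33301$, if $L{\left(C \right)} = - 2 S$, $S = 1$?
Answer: $-50189$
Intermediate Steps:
$L{\left(C \right)} = -2$ ($L{\left(C \right)} = \left(-2\right) 1 = -2$)
$\left(\left(\left(-81\right) 59 + 74\right) + \left(\left(\left(-399 + \left(13 + L{\left(-1 \right)} 1\right)\right) + 4215\right) - 16010\right)\right) - 33301 = \left(\left(\left(-81\right) 59 + 74\right) + \left(\left(\left(-399 + \left(13 - 2\right)\right) + 4215\right) - 16010\right)\right) - 33301 = \left(\left(-4779 + 74\right) + \left(\left(\left(-399 + \left(13 - 2\right)\right) + 4215\right) - 16010\right)\right) - 33301 = \left(-4705 + \left(\left(\left(-399 + 11\right) + 4215\right) - 16010\right)\right) - 33301 = \left(-4705 + \left(\left(-388 + 4215\right) - 16010\right)\right) - 33301 = \left(-4705 + \left(3827 - 16010\right)\right) - 33301 = \left(-4705 - 12183\right) - 33301 = -16888 - 33301 = -50189$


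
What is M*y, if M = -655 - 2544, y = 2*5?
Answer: -31990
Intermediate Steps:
y = 10
M = -3199
M*y = -3199*10 = -31990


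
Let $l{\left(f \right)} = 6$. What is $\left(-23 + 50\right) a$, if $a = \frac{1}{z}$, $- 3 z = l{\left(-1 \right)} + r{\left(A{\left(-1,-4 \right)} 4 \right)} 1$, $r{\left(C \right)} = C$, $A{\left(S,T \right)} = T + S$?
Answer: $\frac{81}{14} \approx 5.7857$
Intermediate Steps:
$A{\left(S,T \right)} = S + T$
$z = \frac{14}{3}$ ($z = - \frac{6 + \left(-1 - 4\right) 4 \cdot 1}{3} = - \frac{6 + \left(-5\right) 4 \cdot 1}{3} = - \frac{6 - 20}{3} = \left(- \frac{1}{3}\right) \left(-14\right) = \frac{14}{3} \approx 4.6667$)
$a = \frac{3}{14}$ ($a = \frac{1}{\frac{14}{3}} = \frac{3}{14} \approx 0.21429$)
$\left(-23 + 50\right) a = \left(-23 + 50\right) \frac{3}{14} = 27 \cdot \frac{3}{14} = \frac{81}{14}$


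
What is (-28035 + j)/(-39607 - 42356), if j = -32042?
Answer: 60077/81963 ≈ 0.73298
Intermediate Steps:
(-28035 + j)/(-39607 - 42356) = (-28035 - 32042)/(-39607 - 42356) = -60077/(-81963) = -60077*(-1/81963) = 60077/81963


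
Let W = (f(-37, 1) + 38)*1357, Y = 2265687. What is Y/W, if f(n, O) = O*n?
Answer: 2265687/1357 ≈ 1669.6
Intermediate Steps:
W = 1357 (W = (1*(-37) + 38)*1357 = (-37 + 38)*1357 = 1*1357 = 1357)
Y/W = 2265687/1357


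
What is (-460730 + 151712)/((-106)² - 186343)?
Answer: 103006/58369 ≈ 1.7647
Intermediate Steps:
(-460730 + 151712)/((-106)² - 186343) = -309018/(11236 - 186343) = -309018/(-175107) = -309018*(-1/175107) = 103006/58369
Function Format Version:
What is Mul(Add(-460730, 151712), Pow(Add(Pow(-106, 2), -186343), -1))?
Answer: Rational(103006, 58369) ≈ 1.7647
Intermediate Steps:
Mul(Add(-460730, 151712), Pow(Add(Pow(-106, 2), -186343), -1)) = Mul(-309018, Pow(Add(11236, -186343), -1)) = Mul(-309018, Pow(-175107, -1)) = Mul(-309018, Rational(-1, 175107)) = Rational(103006, 58369)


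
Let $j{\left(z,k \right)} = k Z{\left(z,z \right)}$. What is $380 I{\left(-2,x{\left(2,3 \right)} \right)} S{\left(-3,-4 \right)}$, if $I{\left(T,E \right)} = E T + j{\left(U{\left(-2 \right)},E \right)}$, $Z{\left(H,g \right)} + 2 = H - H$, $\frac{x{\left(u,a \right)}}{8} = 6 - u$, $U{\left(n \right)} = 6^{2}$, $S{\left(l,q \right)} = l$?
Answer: $145920$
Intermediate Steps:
$U{\left(n \right)} = 36$
$x{\left(u,a \right)} = 48 - 8 u$ ($x{\left(u,a \right)} = 8 \left(6 - u\right) = 48 - 8 u$)
$Z{\left(H,g \right)} = -2$ ($Z{\left(H,g \right)} = -2 + \left(H - H\right) = -2 + 0 = -2$)
$j{\left(z,k \right)} = - 2 k$ ($j{\left(z,k \right)} = k \left(-2\right) = - 2 k$)
$I{\left(T,E \right)} = - 2 E + E T$ ($I{\left(T,E \right)} = E T - 2 E = - 2 E + E T$)
$380 I{\left(-2,x{\left(2,3 \right)} \right)} S{\left(-3,-4 \right)} = 380 \left(48 - 16\right) \left(-2 - 2\right) \left(-3\right) = 380 \left(48 - 16\right) \left(-4\right) \left(-3\right) = 380 \cdot 32 \left(-4\right) \left(-3\right) = 380 \left(\left(-128\right) \left(-3\right)\right) = 380 \cdot 384 = 145920$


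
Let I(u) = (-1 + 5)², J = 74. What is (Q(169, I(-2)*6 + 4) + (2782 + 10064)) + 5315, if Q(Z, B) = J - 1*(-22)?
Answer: 18257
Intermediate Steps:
I(u) = 16 (I(u) = 4² = 16)
Q(Z, B) = 96 (Q(Z, B) = 74 - 1*(-22) = 74 + 22 = 96)
(Q(169, I(-2)*6 + 4) + (2782 + 10064)) + 5315 = (96 + (2782 + 10064)) + 5315 = (96 + 12846) + 5315 = 12942 + 5315 = 18257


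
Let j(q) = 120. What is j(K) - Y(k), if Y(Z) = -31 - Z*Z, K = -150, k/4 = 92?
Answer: 135575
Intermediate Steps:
k = 368 (k = 4*92 = 368)
Y(Z) = -31 - Z**2
j(K) - Y(k) = 120 - (-31 - 1*368**2) = 120 - (-31 - 1*135424) = 120 - (-31 - 135424) = 120 - 1*(-135455) = 120 + 135455 = 135575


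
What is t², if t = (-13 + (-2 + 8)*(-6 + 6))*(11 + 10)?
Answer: 74529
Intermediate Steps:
t = -273 (t = (-13 + 6*0)*21 = (-13 + 0)*21 = -13*21 = -273)
t² = (-273)² = 74529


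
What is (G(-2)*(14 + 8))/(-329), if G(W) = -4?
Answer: 88/329 ≈ 0.26748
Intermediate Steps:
(G(-2)*(14 + 8))/(-329) = -4*(14 + 8)/(-329) = -4*22*(-1/329) = -88*(-1/329) = 88/329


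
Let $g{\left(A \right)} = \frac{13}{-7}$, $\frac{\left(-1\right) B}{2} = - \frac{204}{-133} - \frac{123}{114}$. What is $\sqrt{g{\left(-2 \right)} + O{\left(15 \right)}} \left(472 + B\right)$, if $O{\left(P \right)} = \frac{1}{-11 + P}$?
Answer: $\frac{187965 i \sqrt{35}}{1862} \approx 597.22 i$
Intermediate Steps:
$B = - \frac{121}{133}$ ($B = - 2 \left(- \frac{204}{-133} - \frac{123}{114}\right) = - 2 \left(\left(-204\right) \left(- \frac{1}{133}\right) - \frac{41}{38}\right) = - 2 \left(\frac{204}{133} - \frac{41}{38}\right) = \left(-2\right) \frac{121}{266} = - \frac{121}{133} \approx -0.90977$)
$g{\left(A \right)} = - \frac{13}{7}$ ($g{\left(A \right)} = 13 \left(- \frac{1}{7}\right) = - \frac{13}{7}$)
$\sqrt{g{\left(-2 \right)} + O{\left(15 \right)}} \left(472 + B\right) = \sqrt{- \frac{13}{7} + \frac{1}{-11 + 15}} \left(472 - \frac{121}{133}\right) = \sqrt{- \frac{13}{7} + \frac{1}{4}} \cdot \frac{62655}{133} = \sqrt{- \frac{45}{28}} \cdot \frac{62655}{133} = \frac{3 i \sqrt{35}}{14} \cdot \frac{62655}{133} = \frac{187965 i \sqrt{35}}{1862}$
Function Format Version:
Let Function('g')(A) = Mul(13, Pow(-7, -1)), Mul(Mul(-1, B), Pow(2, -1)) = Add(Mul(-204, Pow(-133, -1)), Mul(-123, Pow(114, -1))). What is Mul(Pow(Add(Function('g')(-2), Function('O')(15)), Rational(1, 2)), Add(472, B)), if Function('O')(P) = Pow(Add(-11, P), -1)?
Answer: Mul(Rational(187965, 1862), I, Pow(35, Rational(1, 2))) ≈ Mul(597.22, I)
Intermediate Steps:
B = Rational(-121, 133) (B = Mul(-2, Add(Mul(-204, Pow(-133, -1)), Mul(-123, Pow(114, -1)))) = Mul(-2, Add(Mul(-204, Rational(-1, 133)), Mul(-123, Rational(1, 114)))) = Mul(-2, Add(Rational(204, 133), Rational(-41, 38))) = Mul(-2, Rational(121, 266)) = Rational(-121, 133) ≈ -0.90977)
Function('g')(A) = Rational(-13, 7) (Function('g')(A) = Mul(13, Rational(-1, 7)) = Rational(-13, 7))
Mul(Pow(Add(Function('g')(-2), Function('O')(15)), Rational(1, 2)), Add(472, B)) = Mul(Pow(Add(Rational(-13, 7), Pow(Add(-11, 15), -1)), Rational(1, 2)), Add(472, Rational(-121, 133))) = Mul(Pow(Add(Rational(-13, 7), Pow(4, -1)), Rational(1, 2)), Rational(62655, 133)) = Mul(Pow(Add(Rational(-13, 7), Rational(1, 4)), Rational(1, 2)), Rational(62655, 133)) = Mul(Pow(Rational(-45, 28), Rational(1, 2)), Rational(62655, 133)) = Mul(Mul(Rational(3, 14), I, Pow(35, Rational(1, 2))), Rational(62655, 133)) = Mul(Rational(187965, 1862), I, Pow(35, Rational(1, 2)))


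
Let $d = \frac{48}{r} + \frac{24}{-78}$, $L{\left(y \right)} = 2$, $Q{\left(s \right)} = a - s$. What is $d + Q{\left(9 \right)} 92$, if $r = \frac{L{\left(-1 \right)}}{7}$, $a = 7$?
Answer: $- \frac{212}{13} \approx -16.308$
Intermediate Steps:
$Q{\left(s \right)} = 7 - s$
$r = \frac{2}{7} \approx 0.28571$
$d = \frac{2180}{13}$ ($d = \frac{48}{\frac{2}{7}} + \frac{24}{-78} = 48 \cdot \frac{7}{2} + 24 \left(- \frac{1}{78}\right) = 168 - \frac{4}{13} = \frac{2180}{13} \approx 167.69$)
$d + Q{\left(9 \right)} 92 = \frac{2180}{13} + \left(7 - 9\right) 92 = \frac{2180}{13} - 184 = - \frac{212}{13}$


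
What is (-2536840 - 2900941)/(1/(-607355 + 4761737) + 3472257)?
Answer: -22590619506342/14425081980175 ≈ -1.5661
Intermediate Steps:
(-2536840 - 2900941)/(1/(-607355 + 4761737) + 3472257) = -5437781/(1/4154382 + 3472257) = -5437781/14425081980175/4154382 = -5437781*4154382/14425081980175 = -22590619506342/14425081980175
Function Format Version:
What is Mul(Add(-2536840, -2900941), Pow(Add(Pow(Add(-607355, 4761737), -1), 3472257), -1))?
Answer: Rational(-22590619506342, 14425081980175) ≈ -1.5661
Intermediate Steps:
Mul(Add(-2536840, -2900941), Pow(Add(Pow(Add(-607355, 4761737), -1), 3472257), -1)) = Mul(-5437781, Pow(Add(Pow(4154382, -1), 3472257), -1)) = Mul(-5437781, Pow(Add(Rational(1, 4154382), 3472257), -1)) = Mul(-5437781, Pow(Rational(14425081980175, 4154382), -1)) = Mul(-5437781, Rational(4154382, 14425081980175)) = Rational(-22590619506342, 14425081980175)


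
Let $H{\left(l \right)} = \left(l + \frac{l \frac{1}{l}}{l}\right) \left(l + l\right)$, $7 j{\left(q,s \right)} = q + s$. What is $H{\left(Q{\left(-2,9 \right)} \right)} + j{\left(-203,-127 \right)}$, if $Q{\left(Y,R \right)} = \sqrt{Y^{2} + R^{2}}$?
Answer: $\frac{874}{7} \approx 124.86$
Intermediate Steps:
$j{\left(q,s \right)} = \frac{q}{7} + \frac{s}{7}$ ($j{\left(q,s \right)} = \frac{q + s}{7} = \frac{q}{7} + \frac{s}{7}$)
$Q{\left(Y,R \right)} = \sqrt{R^{2} + Y^{2}}$
$H{\left(l \right)} = 2 l \left(l + \frac{1}{l}\right)$ ($H{\left(l \right)} = \left(l + 1 \frac{1}{l}\right) 2 l = \left(l + \frac{1}{l}\right) 2 l = 2 l \left(l + \frac{1}{l}\right)$)
$H{\left(Q{\left(-2,9 \right)} \right)} + j{\left(-203,-127 \right)} = \left(2 + 2 \left(\sqrt{9^{2} + \left(-2\right)^{2}}\right)^{2}\right) + \left(\frac{1}{7} \left(-203\right) + \frac{1}{7} \left(-127\right)\right) = \left(2 + 2 \left(\sqrt{81 + 4}\right)^{2}\right) - \frac{330}{7} = \left(2 + 2 \left(\sqrt{85}\right)^{2}\right) - \frac{330}{7} = \left(2 + 2 \cdot 85\right) - \frac{330}{7} = \left(2 + 170\right) - \frac{330}{7} = 172 - \frac{330}{7} = \frac{874}{7}$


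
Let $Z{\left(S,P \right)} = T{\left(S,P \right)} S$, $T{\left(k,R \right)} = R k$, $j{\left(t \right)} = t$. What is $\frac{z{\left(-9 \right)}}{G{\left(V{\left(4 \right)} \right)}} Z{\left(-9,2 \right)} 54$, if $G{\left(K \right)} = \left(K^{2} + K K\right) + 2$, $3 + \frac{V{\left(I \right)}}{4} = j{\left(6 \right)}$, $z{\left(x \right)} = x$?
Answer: $- \frac{39366}{145} \approx -271.49$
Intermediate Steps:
$V{\left(I \right)} = 12$ ($V{\left(I \right)} = -12 + 4 \cdot 6 = -12 + 24 = 12$)
$G{\left(K \right)} = 2 + 2 K^{2}$ ($G{\left(K \right)} = \left(K^{2} + K^{2}\right) + 2 = 2 K^{2} + 2 = 2 + 2 K^{2}$)
$Z{\left(S,P \right)} = P S^{2}$ ($Z{\left(S,P \right)} = P S S = P S^{2}$)
$\frac{z{\left(-9 \right)}}{G{\left(V{\left(4 \right)} \right)}} Z{\left(-9,2 \right)} 54 = - \frac{9}{2 + 2 \cdot 12^{2}} \cdot 2 \left(-9\right)^{2} \cdot 54 = - \frac{9}{2 + 2 \cdot 144} \cdot 2 \cdot 81 \cdot 54 = - \frac{9}{2 + 288} \cdot 162 \cdot 54 = - \frac{9}{290} \cdot 162 \cdot 54 = \left(-9\right) \frac{1}{290} \cdot 162 \cdot 54 = \left(- \frac{9}{290}\right) 162 \cdot 54 = \left(- \frac{729}{145}\right) 54 = - \frac{39366}{145}$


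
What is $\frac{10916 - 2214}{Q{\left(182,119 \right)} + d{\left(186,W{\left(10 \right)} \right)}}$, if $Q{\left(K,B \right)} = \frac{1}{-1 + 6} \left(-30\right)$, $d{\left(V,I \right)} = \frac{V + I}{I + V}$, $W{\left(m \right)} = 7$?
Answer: $- \frac{8702}{5} \approx -1740.4$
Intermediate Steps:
$d{\left(V,I \right)} = 1$ ($d{\left(V,I \right)} = \frac{I + V}{I + V} = 1$)
$Q{\left(K,B \right)} = -6$ ($Q{\left(K,B \right)} = \frac{1}{5} \left(-30\right) = -6$)
$\frac{10916 - 2214}{Q{\left(182,119 \right)} + d{\left(186,W{\left(10 \right)} \right)}} = \frac{10916 - 2214}{-6 + 1} = \frac{8702}{-5} = 8702 \left(- \frac{1}{5}\right) = - \frac{8702}{5}$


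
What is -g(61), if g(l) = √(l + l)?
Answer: -√122 ≈ -11.045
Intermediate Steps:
g(l) = √2*√l (g(l) = √(2*l) = √2*√l)
-g(61) = -√2*√61 = -√122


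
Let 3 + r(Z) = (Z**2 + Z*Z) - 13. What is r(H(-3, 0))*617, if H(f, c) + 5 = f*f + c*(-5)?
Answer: 9872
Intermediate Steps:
H(f, c) = -5 + f**2 - 5*c (H(f, c) = -5 + (f*f + c*(-5)) = -5 + (f**2 - 5*c) = -5 + f**2 - 5*c)
r(Z) = -16 + 2*Z**2 (r(Z) = -3 + ((Z**2 + Z*Z) - 13) = -3 + ((Z**2 + Z**2) - 13) = -3 + (2*Z**2 - 13) = -3 + (-13 + 2*Z**2) = -16 + 2*Z**2)
r(H(-3, 0))*617 = (-16 + 2*(-5 + (-3)**2 - 5*0)**2)*617 = (-16 + 2*(-5 + 9 + 0)**2)*617 = (-16 + 2*4**2)*617 = (-16 + 2*16)*617 = (-16 + 32)*617 = 16*617 = 9872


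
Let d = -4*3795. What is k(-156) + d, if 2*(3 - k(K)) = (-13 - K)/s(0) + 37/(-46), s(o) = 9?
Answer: -12572801/828 ≈ -15185.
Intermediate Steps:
k(K) = 3415/828 + K/18 (k(K) = 3 - ((-13 - K)/9 + 37/(-46))/2 = 3 - ((-13 - K)*(⅑) + 37*(-1/46))/2 = 3 - ((-13/9 - K/9) - 37/46)/2 = 3 - (-931/414 - K/9)/2 = 3 + (931/828 + K/18) = 3415/828 + K/18)
d = -15180
k(-156) + d = (3415/828 + (1/18)*(-156)) - 15180 = (3415/828 - 26/3) - 15180 = -3761/828 - 15180 = -12572801/828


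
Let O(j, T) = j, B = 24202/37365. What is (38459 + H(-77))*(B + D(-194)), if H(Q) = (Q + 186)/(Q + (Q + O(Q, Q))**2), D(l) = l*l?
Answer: 255701371035882844/176654247 ≈ 1.4475e+9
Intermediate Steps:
B = 24202/37365 (B = 24202*(1/37365) = 24202/37365 ≈ 0.64772)
D(l) = l**2
H(Q) = (186 + Q)/(Q + 4*Q**2) (H(Q) = (Q + 186)/(Q + (Q + Q)**2) = (186 + Q)/(Q + (2*Q)**2) = (186 + Q)/(Q + 4*Q**2))
(38459 + H(-77))*(B + D(-194)) = (38459 + (186 - 77)/((-77)*(1 + 4*(-77))))*(24202/37365 + (-194)**2) = (38459 - 1/77*109/(1 - 308))*(24202/37365 + 37636) = (38459 - 1/77*109/(-307))*(1406293342/37365) = (38459 - 1/77*(-1/307)*109)*(1406293342/37365) = (38459 + 109/23639)*(1406293342/37365) = (909132410/23639)*(1406293342/37365) = 255701371035882844/176654247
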